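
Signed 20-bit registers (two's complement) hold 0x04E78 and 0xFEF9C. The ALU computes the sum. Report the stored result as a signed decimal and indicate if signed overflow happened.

15892; no overflow

0x04E78 = 00000100111001111000 = 20088 (signed)
0xFEF9C = 11111110111110011100 = -4196 (signed)
  00000100111001111000
+ 11111110111110011100
= 00000011111000010100  (discard carry-out 1)
Result 00000011111000010100: MSB = 0 → value 15892.
Addends have opposite signs, so signed overflow cannot occur.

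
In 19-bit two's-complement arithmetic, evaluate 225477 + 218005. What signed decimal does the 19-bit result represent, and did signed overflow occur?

225477 → 0110111000011000101
218005 → 0110101001110010101
  0110111000011000101
+ 0110101001110010101
= 1101100010001011010
Result 1101100010001011010: MSB = 1 → 443482 − 524288 = -80806.
Both addends are non-negative but the stored result is negative: signed overflow. The true value 225477 + 218005 = 443482 lies outside [-262144, 262143].

-80806; overflow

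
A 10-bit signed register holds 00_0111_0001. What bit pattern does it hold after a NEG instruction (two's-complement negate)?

1110001111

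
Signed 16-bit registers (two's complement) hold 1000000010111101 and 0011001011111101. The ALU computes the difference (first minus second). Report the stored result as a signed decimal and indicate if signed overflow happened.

1000000010111101 = -32579 (signed)
0011001011111101 = 13053 (signed)
Subtract via negate-and-add: invert 0011001011111101 + 1 = 1100110100000011 (i.e. -13053).
  1000000010111101
+ 1100110100000011
= 0100110111000000  (discard carry-out 1)
Result 0100110111000000: MSB = 0 → value 19904.
Both addends (after negating the subtrahend) are negative but the stored result is non-negative: signed overflow. The true value -32579 − 13053 = -45632 lies outside [-32768, 32767].

19904; overflow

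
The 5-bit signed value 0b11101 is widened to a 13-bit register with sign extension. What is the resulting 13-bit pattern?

1111111111101

MSB of 11101 is 1; replicate it into the new high bits.
11111111|11101 → 1111111111101 (still -3).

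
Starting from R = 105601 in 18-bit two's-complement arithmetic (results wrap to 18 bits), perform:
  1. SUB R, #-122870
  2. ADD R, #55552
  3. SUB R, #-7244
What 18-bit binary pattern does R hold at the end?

000111000111000011

Start: R = 105601 = 011001110010000001.
R = 105601 − (-122870) = 228471; wraps to -33673 = 110111110001110111
R = -33673 + 55552 = 21879 = 000101010101110111
R = 21879 − (-7244) = 29123 = 000111000111000011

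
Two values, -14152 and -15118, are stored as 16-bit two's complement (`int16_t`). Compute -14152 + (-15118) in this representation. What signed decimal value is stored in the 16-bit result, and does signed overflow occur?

-29270; no overflow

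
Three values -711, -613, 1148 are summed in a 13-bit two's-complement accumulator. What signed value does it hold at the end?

-176

-711 + (-613) = -1324 (1101011010100)
-1324 + 1148 = -176 (1111101010000)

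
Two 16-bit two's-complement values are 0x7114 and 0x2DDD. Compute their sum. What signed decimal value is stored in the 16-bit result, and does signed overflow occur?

-24847; overflow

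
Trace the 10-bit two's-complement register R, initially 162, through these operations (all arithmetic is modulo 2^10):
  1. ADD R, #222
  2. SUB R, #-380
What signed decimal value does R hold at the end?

-260

Start: R = 162 = 0010100010.
R = 162 + 222 = 384 = 0110000000
R = 384 − (-380) = 764; wraps to -260 = 1011111100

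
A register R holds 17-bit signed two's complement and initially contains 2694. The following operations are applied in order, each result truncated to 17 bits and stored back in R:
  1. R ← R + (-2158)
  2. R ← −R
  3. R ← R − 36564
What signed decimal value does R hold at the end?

-37100

Start: R = 2694 = 00000101010000110.
R = 2694 + (-2158) = 536 = 00000001000011000
R = −(536) = -536 = 11111110111101000
R = -536 − 36564 = -37100 = 10110111100010100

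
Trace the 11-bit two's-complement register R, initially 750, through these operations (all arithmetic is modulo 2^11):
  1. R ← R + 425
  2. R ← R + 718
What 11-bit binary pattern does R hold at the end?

Start: R = 750 = 01011101110.
R = 750 + 425 = 1175; wraps to -873 = 10010010111
R = -873 + 718 = -155 = 11101100101

11101100101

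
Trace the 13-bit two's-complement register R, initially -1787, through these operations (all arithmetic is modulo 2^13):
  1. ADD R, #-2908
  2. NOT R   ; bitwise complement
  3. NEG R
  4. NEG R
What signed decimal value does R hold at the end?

-3498

Start: R = -1787 = 1100100000101.
R = -1787 + (-2908) = -4695; wraps to 3497 = 0110110101001
R = NOT 0110110101001 = 1001001010110 = -3498
R = −(-3498) = 3498 = 0110110101010
R = −(3498) = -3498 = 1001001010110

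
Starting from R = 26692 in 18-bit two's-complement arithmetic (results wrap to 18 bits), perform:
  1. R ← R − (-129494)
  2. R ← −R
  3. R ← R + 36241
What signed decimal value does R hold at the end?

-119945

Start: R = 26692 = 000110100001000100.
R = 26692 − (-129494) = 156186; wraps to -105958 = 100110001000011010
R = −(-105958) = 105958 = 011001110111100110
R = 105958 + 36241 = 142199; wraps to -119945 = 100010101101110111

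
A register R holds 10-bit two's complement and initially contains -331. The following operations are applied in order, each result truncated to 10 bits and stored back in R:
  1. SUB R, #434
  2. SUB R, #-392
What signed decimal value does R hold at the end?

Start: R = -331 = 1010110101.
R = -331 − 434 = -765; wraps to 259 = 0100000011
R = 259 − (-392) = 651; wraps to -373 = 1010001011

-373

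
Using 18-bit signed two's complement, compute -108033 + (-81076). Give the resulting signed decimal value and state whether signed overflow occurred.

73035; overflow

-108033 → 100101100111111111
-81076 → 101100001101001100
  100101100111111111
+ 101100001101001100
= 010001110101001011  (discard carry-out 1)
Result 010001110101001011: MSB = 0 → value 73035.
Both addends are negative but the stored result is non-negative: signed overflow. The true value -108033 + (-81076) = -189109 lies outside [-131072, 131071].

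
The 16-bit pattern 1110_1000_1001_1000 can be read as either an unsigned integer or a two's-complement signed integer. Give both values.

Unsigned: 1110100010011000 = 59544.
Signed: MSB=1 → 59544 − 65536 = -5992.

unsigned = 59544, signed = -5992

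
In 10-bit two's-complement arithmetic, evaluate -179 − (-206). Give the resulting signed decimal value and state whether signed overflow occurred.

-179 → 1101001101
-206 → 1100110010
Subtract via negate-and-add: invert 1100110010 + 1 = 0011001110 (i.e. 206).
  1101001101
+ 0011001110
= 0000011011  (discard carry-out 1)
Result 0000011011: MSB = 0 → value 27.
Addends (after negating the subtrahend) have opposite signs, so signed overflow cannot occur.

27; no overflow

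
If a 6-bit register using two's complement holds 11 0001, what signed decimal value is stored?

-15

MSB is 1, so the value is negative.
Unsigned reading: 49. Subtract 2^6 = 64: 49 − 64 = -15.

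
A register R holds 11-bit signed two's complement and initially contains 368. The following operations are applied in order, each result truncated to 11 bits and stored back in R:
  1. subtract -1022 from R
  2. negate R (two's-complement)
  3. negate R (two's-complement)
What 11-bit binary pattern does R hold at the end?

10101101110

Start: R = 368 = 00101110000.
R = 368 − (-1022) = 1390; wraps to -658 = 10101101110
R = −(-658) = 658 = 01010010010
R = −(658) = -658 = 10101101110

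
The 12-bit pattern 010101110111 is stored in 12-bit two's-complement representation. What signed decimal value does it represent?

1399

MSB is 0, so the value is non-negative: 010101110111 = 1399.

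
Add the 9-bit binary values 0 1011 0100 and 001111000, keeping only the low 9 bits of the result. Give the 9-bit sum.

100101100

  010110100
+ 001111000
= 100101100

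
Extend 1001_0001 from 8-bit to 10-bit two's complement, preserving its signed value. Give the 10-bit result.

1110010001

MSB of 10010001 is 1; replicate it into the new high bits.
11|10010001 → 1110010001 (still -111).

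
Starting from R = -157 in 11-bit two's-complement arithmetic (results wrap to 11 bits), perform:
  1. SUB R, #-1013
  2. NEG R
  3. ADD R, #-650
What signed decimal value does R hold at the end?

542

Start: R = -157 = 11101100011.
R = -157 − (-1013) = 856 = 01101011000
R = −(856) = -856 = 10010101000
R = -856 + (-650) = -1506; wraps to 542 = 01000011110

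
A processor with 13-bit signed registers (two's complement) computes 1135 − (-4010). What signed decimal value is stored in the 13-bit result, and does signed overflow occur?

-3047; overflow

1135 → 0010001101111
-4010 → 1000001010110
Subtract via negate-and-add: invert 1000001010110 + 1 = 0111110101010 (i.e. 4010).
  0010001101111
+ 0111110101010
= 1010000011001
Result 1010000011001: MSB = 1 → 5145 − 8192 = -3047.
Both addends (after negating the subtrahend) are non-negative but the stored result is negative: signed overflow. The true value 1135 − (-4010) = 5145 lies outside [-4096, 4095].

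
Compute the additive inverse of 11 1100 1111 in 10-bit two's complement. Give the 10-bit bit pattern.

0000110001

Invert: 0000110000. Add 1: 0000110001.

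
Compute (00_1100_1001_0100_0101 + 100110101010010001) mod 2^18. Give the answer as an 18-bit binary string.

110011001111010110

  001100100101000101
+ 100110101010010001
= 110011001111010110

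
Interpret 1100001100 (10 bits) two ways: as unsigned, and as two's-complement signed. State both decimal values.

unsigned = 780, signed = -244

Unsigned: 1100001100 = 780.
Signed: MSB=1 → 780 − 1024 = -244.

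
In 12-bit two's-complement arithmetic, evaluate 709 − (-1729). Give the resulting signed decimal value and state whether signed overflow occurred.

-1658; overflow

709 → 001011000101
-1729 → 100100111111
Subtract via negate-and-add: invert 100100111111 + 1 = 011011000001 (i.e. 1729).
  001011000101
+ 011011000001
= 100110000110
Result 100110000110: MSB = 1 → 2438 − 4096 = -1658.
Both addends (after negating the subtrahend) are non-negative but the stored result is negative: signed overflow. The true value 709 − (-1729) = 2438 lies outside [-2048, 2047].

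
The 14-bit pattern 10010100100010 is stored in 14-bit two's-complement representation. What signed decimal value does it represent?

MSB is 1, so the value is negative.
Unsigned reading: 9506. Subtract 2^14 = 16384: 9506 − 16384 = -6878.

-6878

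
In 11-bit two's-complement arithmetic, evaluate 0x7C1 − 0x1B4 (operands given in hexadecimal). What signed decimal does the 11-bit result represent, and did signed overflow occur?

-499; no overflow

0x7C1 = 11111000001 = -63 (signed)
0x1B4 = 00110110100 = 436 (signed)
Subtract via negate-and-add: invert 00110110100 + 1 = 11001001100 (i.e. -436).
  11111000001
+ 11001001100
= 11000001101  (discard carry-out 1)
Result 11000001101: MSB = 1 → 1549 − 2048 = -499.
Both addends (after negating the subtrahend) are negative and so is the stored result: no signed overflow.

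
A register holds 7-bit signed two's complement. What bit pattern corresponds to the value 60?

0111100

60 is non-negative, so write it directly in 7 bits: 0111100.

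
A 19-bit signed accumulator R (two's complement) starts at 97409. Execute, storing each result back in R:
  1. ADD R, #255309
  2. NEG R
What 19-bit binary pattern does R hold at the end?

0101001111000110010

Start: R = 97409 = 0010111110010000001.
R = 97409 + 255309 = 352718; wraps to -171570 = 1010110000111001110
R = −(-171570) = 171570 = 0101001111000110010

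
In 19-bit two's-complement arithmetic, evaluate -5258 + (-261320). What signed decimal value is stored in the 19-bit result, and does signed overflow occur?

-5258 → 1111110101101110110
-261320 → 1000000001100111000
  1111110101101110110
+ 1000000001100111000
= 0111110111010101110  (discard carry-out 1)
Result 0111110111010101110: MSB = 0 → value 257710.
Both addends are negative but the stored result is non-negative: signed overflow. The true value -5258 + (-261320) = -266578 lies outside [-262144, 262143].

257710; overflow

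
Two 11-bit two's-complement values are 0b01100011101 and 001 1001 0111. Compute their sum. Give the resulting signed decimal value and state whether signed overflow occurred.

-844; overflow

0b01100011101 → 01100011101 = 797 (signed)
001 1001 0111 → 00110010111 = 407 (signed)
  01100011101
+ 00110010111
= 10010110100
Result 10010110100: MSB = 1 → 1204 − 2048 = -844.
Both addends are non-negative but the stored result is negative: signed overflow. The true value 797 + 407 = 1204 lies outside [-1024, 1023].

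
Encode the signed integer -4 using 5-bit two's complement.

|-4| = 4 = 00100 in 5 bits.
Invert the bits: 11011. Add 1: 11100.

11100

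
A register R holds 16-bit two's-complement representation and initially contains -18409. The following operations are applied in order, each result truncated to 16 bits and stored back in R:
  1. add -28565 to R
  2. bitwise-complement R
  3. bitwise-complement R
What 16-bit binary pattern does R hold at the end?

Start: R = -18409 = 1011100000010111.
R = -18409 + (-28565) = -46974; wraps to 18562 = 0100100010000010
R = NOT 0100100010000010 = 1011011101111101 = -18563
R = NOT 1011011101111101 = 0100100010000010 = 18562

0100100010000010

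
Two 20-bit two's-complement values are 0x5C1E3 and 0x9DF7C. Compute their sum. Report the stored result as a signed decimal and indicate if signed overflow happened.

-24225; no overflow

0x5C1E3 = 01011100000111100011 = 377315 (signed)
0x9DF7C = 10011101111101111100 = -401540 (signed)
  01011100000111100011
+ 10011101111101111100
= 11111010000101011111
Result 11111010000101011111: MSB = 1 → 1024351 − 1048576 = -24225.
Addends have opposite signs, so signed overflow cannot occur.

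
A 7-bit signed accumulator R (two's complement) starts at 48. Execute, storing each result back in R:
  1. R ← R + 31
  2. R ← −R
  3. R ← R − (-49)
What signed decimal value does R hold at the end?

Start: R = 48 = 0110000.
R = 48 + 31 = 79; wraps to -49 = 1001111
R = −(-49) = 49 = 0110001
R = 49 − (-49) = 98; wraps to -30 = 1100010

-30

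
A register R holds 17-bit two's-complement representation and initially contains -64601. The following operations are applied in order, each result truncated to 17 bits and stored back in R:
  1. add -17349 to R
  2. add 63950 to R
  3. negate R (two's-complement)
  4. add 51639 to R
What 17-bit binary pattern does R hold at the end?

10001000000000111

Start: R = -64601 = 10000001110100111.
R = -64601 + (-17349) = -81950; wraps to 49122 = 01011111111100010
R = 49122 + 63950 = 113072; wraps to -18000 = 11011100110110000
R = −(-18000) = 18000 = 00100011001010000
R = 18000 + 51639 = 69639; wraps to -61433 = 10001000000000111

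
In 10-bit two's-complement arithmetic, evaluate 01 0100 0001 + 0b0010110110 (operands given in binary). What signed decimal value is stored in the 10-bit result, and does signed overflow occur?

503; no overflow

01 0100 0001 → 0101000001 = 321 (signed)
0b0010110110 → 0010110110 = 182 (signed)
  0101000001
+ 0010110110
= 0111110111
Result 0111110111: MSB = 0 → value 503.
Both addends are non-negative and so is the stored result: no signed overflow.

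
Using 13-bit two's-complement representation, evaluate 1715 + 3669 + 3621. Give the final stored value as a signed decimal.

813

1715 + 3669 = 5384 → wraps to -2808 (1010100001000)
-2808 + 3621 = 813 (0001100101101)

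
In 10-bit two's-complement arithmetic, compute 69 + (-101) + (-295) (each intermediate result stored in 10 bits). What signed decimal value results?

69 + (-101) = -32 (1111100000)
-32 + (-295) = -327 (1010111001)

-327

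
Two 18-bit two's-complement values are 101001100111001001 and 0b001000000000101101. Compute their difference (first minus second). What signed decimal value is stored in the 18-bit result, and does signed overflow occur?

101001100111001001 = -91703 (signed)
0b001000000000101101 → 001000000000101101 = 32813 (signed)
Subtract via negate-and-add: invert 001000000000101101 + 1 = 110111111111010011 (i.e. -32813).
  101001100111001001
+ 110111111111010011
= 100001100110011100  (discard carry-out 1)
Result 100001100110011100: MSB = 1 → 137628 − 262144 = -124516.
Both addends (after negating the subtrahend) are negative and so is the stored result: no signed overflow.

-124516; no overflow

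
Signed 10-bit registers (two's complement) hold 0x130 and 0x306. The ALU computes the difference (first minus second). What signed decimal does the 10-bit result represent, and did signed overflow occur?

0x130 = 0100110000 = 304 (signed)
0x306 = 1100000110 = -250 (signed)
Subtract via negate-and-add: invert 1100000110 + 1 = 0011111010 (i.e. 250).
  0100110000
+ 0011111010
= 1000101010
Result 1000101010: MSB = 1 → 554 − 1024 = -470.
Both addends (after negating the subtrahend) are non-negative but the stored result is negative: signed overflow. The true value 304 − (-250) = 554 lies outside [-512, 511].

-470; overflow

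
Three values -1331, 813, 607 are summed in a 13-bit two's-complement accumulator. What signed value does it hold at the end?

89

-1331 + 813 = -518 (1110111111010)
-518 + 607 = 89 (0000001011001)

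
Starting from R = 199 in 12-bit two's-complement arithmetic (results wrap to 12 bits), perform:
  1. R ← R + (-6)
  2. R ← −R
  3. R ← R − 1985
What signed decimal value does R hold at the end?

Start: R = 199 = 000011000111.
R = 199 + (-6) = 193 = 000011000001
R = −(193) = -193 = 111100111111
R = -193 − 1985 = -2178; wraps to 1918 = 011101111110

1918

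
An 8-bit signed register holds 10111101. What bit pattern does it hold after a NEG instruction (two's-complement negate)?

Invert: 01000010. Add 1: 01000011.
Check: 10111101 = -67, 01000011 = 67.

01000011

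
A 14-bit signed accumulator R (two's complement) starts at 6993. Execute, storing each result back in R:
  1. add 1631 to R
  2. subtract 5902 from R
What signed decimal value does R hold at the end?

2722

Start: R = 6993 = 01101101010001.
R = 6993 + 1631 = 8624; wraps to -7760 = 10000110110000
R = -7760 − 5902 = -13662; wraps to 2722 = 00101010100010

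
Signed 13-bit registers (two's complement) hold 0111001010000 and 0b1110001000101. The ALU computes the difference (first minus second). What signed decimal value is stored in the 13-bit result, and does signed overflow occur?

-3573; overflow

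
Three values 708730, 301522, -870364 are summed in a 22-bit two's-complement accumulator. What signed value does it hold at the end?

139888

708730 + 301522 = 1010252 (0011110110101001001100)
1010252 + (-870364) = 139888 (0000100010001001110000)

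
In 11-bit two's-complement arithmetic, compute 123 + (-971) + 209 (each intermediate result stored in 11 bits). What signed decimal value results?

-639

123 + (-971) = -848 (10010110000)
-848 + 209 = -639 (10110000001)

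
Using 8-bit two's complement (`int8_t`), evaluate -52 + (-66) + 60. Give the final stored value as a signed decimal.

-58

-52 + (-66) = -118 (10001010)
-118 + 60 = -58 (11000110)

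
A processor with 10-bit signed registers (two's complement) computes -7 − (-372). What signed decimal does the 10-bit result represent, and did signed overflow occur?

365; no overflow

-7 → 1111111001
-372 → 1010001100
Subtract via negate-and-add: invert 1010001100 + 1 = 0101110100 (i.e. 372).
  1111111001
+ 0101110100
= 0101101101  (discard carry-out 1)
Result 0101101101: MSB = 0 → value 365.
Addends (after negating the subtrahend) have opposite signs, so signed overflow cannot occur.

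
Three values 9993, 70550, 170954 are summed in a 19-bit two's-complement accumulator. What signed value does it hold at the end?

251497

9993 + 70550 = 80543 (0010011101010011111)
80543 + 170954 = 251497 (0111101011001101001)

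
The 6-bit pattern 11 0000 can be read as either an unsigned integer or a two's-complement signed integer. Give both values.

Unsigned: 110000 = 48.
Signed: MSB=1 → 48 − 64 = -16.

unsigned = 48, signed = -16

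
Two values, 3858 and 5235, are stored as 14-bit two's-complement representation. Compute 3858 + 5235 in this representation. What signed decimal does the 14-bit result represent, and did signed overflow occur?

3858 → 00111100010010
5235 → 01010001110011
  00111100010010
+ 01010001110011
= 10001110000101
Result 10001110000101: MSB = 1 → 9093 − 16384 = -7291.
Both addends are non-negative but the stored result is negative: signed overflow. The true value 3858 + 5235 = 9093 lies outside [-8192, 8191].

-7291; overflow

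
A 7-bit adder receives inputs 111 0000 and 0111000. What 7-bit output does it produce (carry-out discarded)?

0101000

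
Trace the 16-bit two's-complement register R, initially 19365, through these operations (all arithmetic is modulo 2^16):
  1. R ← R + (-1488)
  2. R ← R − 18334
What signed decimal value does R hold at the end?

Start: R = 19365 = 0100101110100101.
R = 19365 + (-1488) = 17877 = 0100010111010101
R = 17877 − 18334 = -457 = 1111111000110111

-457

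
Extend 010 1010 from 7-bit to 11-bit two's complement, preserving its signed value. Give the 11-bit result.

00000101010

MSB of 0101010 is 0; replicate it into the new high bits.
0000|0101010 → 00000101010 (still 42).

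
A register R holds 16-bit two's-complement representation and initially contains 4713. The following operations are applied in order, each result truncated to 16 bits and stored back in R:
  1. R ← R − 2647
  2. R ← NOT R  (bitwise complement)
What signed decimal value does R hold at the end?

-2067

Start: R = 4713 = 0001001001101001.
R = 4713 − 2647 = 2066 = 0000100000010010
R = NOT 0000100000010010 = 1111011111101101 = -2067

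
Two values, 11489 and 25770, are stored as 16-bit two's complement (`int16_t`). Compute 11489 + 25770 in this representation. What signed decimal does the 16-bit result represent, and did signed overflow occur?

11489 → 0010110011100001
25770 → 0110010010101010
  0010110011100001
+ 0110010010101010
= 1001000110001011
Result 1001000110001011: MSB = 1 → 37259 − 65536 = -28277.
Both addends are non-negative but the stored result is negative: signed overflow. The true value 11489 + 25770 = 37259 lies outside [-32768, 32767].

-28277; overflow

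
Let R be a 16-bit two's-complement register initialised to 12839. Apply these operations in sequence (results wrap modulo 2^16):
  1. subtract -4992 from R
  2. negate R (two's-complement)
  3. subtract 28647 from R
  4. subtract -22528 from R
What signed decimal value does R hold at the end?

-23950

Start: R = 12839 = 0011001000100111.
R = 12839 − (-4992) = 17831 = 0100010110100111
R = −(17831) = -17831 = 1011101001011001
R = -17831 − 28647 = -46478; wraps to 19058 = 0100101001110010
R = 19058 − (-22528) = 41586; wraps to -23950 = 1010001001110010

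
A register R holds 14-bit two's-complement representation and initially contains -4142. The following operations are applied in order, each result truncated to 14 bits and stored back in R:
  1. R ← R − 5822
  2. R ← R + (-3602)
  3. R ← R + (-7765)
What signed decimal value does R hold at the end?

Start: R = -4142 = 10111111010010.
R = -4142 − 5822 = -9964; wraps to 6420 = 01100100010100
R = 6420 + (-3602) = 2818 = 00101100000010
R = 2818 + (-7765) = -4947 = 10110010101101

-4947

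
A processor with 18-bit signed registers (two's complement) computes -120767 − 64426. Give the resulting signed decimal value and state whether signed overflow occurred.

76951; overflow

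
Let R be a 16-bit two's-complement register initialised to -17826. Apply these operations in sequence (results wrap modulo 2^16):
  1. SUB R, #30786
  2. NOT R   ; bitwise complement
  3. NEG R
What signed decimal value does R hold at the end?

Start: R = -17826 = 1011101001011110.
R = -17826 − 30786 = -48612; wraps to 16924 = 0100001000011100
R = NOT 0100001000011100 = 1011110111100011 = -16925
R = −(-16925) = 16925 = 0100001000011101

16925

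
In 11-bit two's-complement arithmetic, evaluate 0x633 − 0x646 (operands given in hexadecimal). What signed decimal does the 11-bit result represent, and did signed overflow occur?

-19; no overflow

0x633 = 11000110011 = -461 (signed)
0x646 = 11001000110 = -442 (signed)
Subtract via negate-and-add: invert 11001000110 + 1 = 00110111010 (i.e. 442).
  11000110011
+ 00110111010
= 11111101101
Result 11111101101: MSB = 1 → 2029 − 2048 = -19.
Addends (after negating the subtrahend) have opposite signs, so signed overflow cannot occur.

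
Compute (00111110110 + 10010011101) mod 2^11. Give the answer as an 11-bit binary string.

11010010011

  00111110110
+ 10010011101
= 11010010011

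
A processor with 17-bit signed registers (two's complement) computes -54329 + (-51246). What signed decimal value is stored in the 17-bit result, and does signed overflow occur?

25497; overflow

-54329 → 10010101111000111
-51246 → 10011011111010010
  10010101111000111
+ 10011011111010010
= 00110001110011001  (discard carry-out 1)
Result 00110001110011001: MSB = 0 → value 25497.
Both addends are negative but the stored result is non-negative: signed overflow. The true value -54329 + (-51246) = -105575 lies outside [-65536, 65535].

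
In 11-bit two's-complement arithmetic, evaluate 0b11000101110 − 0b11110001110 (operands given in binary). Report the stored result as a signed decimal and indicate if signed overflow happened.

0b11000101110 → 11000101110 = -466 (signed)
0b11110001110 → 11110001110 = -114 (signed)
Subtract via negate-and-add: invert 11110001110 + 1 = 00001110010 (i.e. 114).
  11000101110
+ 00001110010
= 11010100000
Result 11010100000: MSB = 1 → 1696 − 2048 = -352.
Addends (after negating the subtrahend) have opposite signs, so signed overflow cannot occur.

-352; no overflow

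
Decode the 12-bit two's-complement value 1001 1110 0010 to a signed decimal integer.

-1566

MSB is 1, so the value is negative.
Invert: 011000011101. Add 1: 011000011110 = 1566. So the value is −1566.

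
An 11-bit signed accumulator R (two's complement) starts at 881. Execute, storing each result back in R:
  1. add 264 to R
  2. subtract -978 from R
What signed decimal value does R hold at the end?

75

Start: R = 881 = 01101110001.
R = 881 + 264 = 1145; wraps to -903 = 10001111001
R = -903 − (-978) = 75 = 00001001011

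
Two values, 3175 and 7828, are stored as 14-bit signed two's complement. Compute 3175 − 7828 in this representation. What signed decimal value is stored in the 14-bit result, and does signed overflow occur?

3175 → 00110001100111
7828 → 01111010010100
Subtract via negate-and-add: invert 01111010010100 + 1 = 10000101101100 (i.e. -7828).
  00110001100111
+ 10000101101100
= 10110111010011
Result 10110111010011: MSB = 1 → 11731 − 16384 = -4653.
Addends (after negating the subtrahend) have opposite signs, so signed overflow cannot occur.

-4653; no overflow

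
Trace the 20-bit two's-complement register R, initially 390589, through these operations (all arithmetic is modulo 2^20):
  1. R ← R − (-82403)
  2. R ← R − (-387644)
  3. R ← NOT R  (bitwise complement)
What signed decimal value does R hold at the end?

Start: R = 390589 = 01011111010110111101.
R = 390589 − (-82403) = 472992 = 01110011011110100000
R = 472992 − (-387644) = 860636; wraps to -187940 = 11010010000111011100
R = NOT 11010010000111011100 = 00101101111000100011 = 187939

187939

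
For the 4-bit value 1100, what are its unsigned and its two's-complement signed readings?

Unsigned: 1100 = 12.
Signed: MSB=1 → 12 − 16 = -4.

unsigned = 12, signed = -4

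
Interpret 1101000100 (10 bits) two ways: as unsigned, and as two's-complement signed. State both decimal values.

unsigned = 836, signed = -188

Unsigned: 1101000100 = 836.
Signed: MSB=1 → 836 − 1024 = -188.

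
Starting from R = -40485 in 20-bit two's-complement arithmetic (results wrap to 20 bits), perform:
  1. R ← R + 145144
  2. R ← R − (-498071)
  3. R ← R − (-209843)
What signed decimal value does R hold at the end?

Start: R = -40485 = 11110110000111011011.
R = -40485 + 145144 = 104659 = 00011001100011010011
R = 104659 − (-498071) = 602730; wraps to -445846 = 10010011001001101010
R = -445846 − (-209843) = -236003 = 11000110011000011101

-236003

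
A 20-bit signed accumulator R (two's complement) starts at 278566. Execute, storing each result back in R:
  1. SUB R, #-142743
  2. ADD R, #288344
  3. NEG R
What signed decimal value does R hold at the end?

338923

Start: R = 278566 = 01000100000000100110.
R = 278566 − (-142743) = 421309 = 01100110110110111101
R = 421309 + 288344 = 709653; wraps to -338923 = 10101101010000010101
R = −(-338923) = 338923 = 01010010101111101011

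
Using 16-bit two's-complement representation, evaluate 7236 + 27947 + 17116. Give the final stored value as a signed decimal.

-13237

7236 + 27947 = 35183 → wraps to -30353 (1000100101101111)
-30353 + 17116 = -13237 (1100110001001011)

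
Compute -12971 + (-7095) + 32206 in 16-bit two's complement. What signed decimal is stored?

12140

-12971 + (-7095) = -20066 (1011000110011110)
-20066 + 32206 = 12140 (0010111101101100)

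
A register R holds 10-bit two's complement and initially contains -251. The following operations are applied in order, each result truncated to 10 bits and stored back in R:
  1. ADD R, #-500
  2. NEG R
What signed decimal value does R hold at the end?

-273

Start: R = -251 = 1100000101.
R = -251 + (-500) = -751; wraps to 273 = 0100010001
R = −(273) = -273 = 1011101111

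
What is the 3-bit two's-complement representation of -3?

|-3| = 3 = 011 in 3 bits.
Invert the bits: 100. Add 1: 101.

101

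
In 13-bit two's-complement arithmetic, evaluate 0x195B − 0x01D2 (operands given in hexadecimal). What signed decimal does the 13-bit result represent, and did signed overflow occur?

0x195B = 1100101011011 = -1701 (signed)
0x01D2 = 0000111010010 = 466 (signed)
Subtract via negate-and-add: invert 0000111010010 + 1 = 1111000101110 (i.e. -466).
  1100101011011
+ 1111000101110
= 1011110001001  (discard carry-out 1)
Result 1011110001001: MSB = 1 → 6025 − 8192 = -2167.
Both addends (after negating the subtrahend) are negative and so is the stored result: no signed overflow.

-2167; no overflow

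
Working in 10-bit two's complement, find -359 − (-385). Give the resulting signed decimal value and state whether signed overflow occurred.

-359 → 1010011001
-385 → 1001111111
Subtract via negate-and-add: invert 1001111111 + 1 = 0110000001 (i.e. 385).
  1010011001
+ 0110000001
= 0000011010  (discard carry-out 1)
Result 0000011010: MSB = 0 → value 26.
Addends (after negating the subtrahend) have opposite signs, so signed overflow cannot occur.

26; no overflow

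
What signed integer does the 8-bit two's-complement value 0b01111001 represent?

MSB is 0, so the value is non-negative: 01111001 = 121.

121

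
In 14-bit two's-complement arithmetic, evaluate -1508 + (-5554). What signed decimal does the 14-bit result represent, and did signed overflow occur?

-7062; no overflow

-1508 → 11101000011100
-5554 → 10101001001110
  11101000011100
+ 10101001001110
= 10010001101010  (discard carry-out 1)
Result 10010001101010: MSB = 1 → 9322 − 16384 = -7062.
Both addends are negative and so is the stored result: no signed overflow.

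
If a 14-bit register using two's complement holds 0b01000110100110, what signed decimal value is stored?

MSB is 0, so the value is non-negative: 01000110100110 = 4518.

4518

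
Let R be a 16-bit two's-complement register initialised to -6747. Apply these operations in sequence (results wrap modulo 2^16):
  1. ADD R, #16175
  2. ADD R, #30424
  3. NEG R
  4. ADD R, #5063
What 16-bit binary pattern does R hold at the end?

0111100000011011

Start: R = -6747 = 1110010110100101.
R = -6747 + 16175 = 9428 = 0010010011010100
R = 9428 + 30424 = 39852; wraps to -25684 = 1001101110101100
R = −(-25684) = 25684 = 0110010001010100
R = 25684 + 5063 = 30747 = 0111100000011011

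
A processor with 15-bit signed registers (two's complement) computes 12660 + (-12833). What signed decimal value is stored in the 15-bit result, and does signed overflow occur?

-173; no overflow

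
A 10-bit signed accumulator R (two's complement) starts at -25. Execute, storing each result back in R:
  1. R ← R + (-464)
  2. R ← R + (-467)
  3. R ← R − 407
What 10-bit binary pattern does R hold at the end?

1010101101

Start: R = -25 = 1111100111.
R = -25 + (-464) = -489 = 1000010111
R = -489 + (-467) = -956; wraps to 68 = 0001000100
R = 68 − 407 = -339 = 1010101101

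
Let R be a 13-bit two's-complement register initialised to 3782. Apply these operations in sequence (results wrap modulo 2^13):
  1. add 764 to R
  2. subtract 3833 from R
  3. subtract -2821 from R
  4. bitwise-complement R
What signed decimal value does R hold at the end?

Start: R = 3782 = 0111011000110.
R = 3782 + 764 = 4546; wraps to -3646 = 1000111000010
R = -3646 − 3833 = -7479; wraps to 713 = 0001011001001
R = 713 − (-2821) = 3534 = 0110111001110
R = NOT 0110111001110 = 1001000110001 = -3535

-3535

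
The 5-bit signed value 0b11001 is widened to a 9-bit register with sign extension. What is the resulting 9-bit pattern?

MSB of 11001 is 1; replicate it into the new high bits.
1111|11001 → 111111001 (still -7).

111111001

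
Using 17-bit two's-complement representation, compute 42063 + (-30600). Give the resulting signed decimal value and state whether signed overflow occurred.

11463; no overflow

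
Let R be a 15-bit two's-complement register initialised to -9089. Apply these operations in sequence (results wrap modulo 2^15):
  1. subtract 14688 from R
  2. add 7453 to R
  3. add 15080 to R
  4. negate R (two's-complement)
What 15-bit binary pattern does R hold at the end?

Start: R = -9089 = 101110001111111.
R = -9089 − 14688 = -23777; wraps to 8991 = 010001100011111
R = 8991 + 7453 = 16444; wraps to -16324 = 100000000111100
R = -16324 + 15080 = -1244 = 111101100100100
R = −(-1244) = 1244 = 000010011011100

000010011011100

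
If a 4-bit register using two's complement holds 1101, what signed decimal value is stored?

MSB is 1, so the value is negative.
Unsigned reading: 13. Subtract 2^4 = 16: 13 − 16 = -3.

-3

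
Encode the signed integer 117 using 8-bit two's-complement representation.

01110101

117 is non-negative, so write it directly in 8 bits: 01110101.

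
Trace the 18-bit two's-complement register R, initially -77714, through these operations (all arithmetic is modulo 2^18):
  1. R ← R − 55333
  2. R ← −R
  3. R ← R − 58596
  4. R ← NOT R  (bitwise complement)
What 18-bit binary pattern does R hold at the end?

Start: R = -77714 = 101101000001101110.
R = -77714 − 55333 = -133047; wraps to 129097 = 011111100001001001
R = −(129097) = -129097 = 100000011110110111
R = -129097 − 58596 = -187693; wraps to 74451 = 010010001011010011
R = NOT 010010001011010011 = 101101110100101100 = -74452

101101110100101100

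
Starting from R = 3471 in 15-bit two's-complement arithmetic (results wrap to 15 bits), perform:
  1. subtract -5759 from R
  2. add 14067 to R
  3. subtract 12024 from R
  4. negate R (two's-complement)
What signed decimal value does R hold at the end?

-11273

Start: R = 3471 = 000110110001111.
R = 3471 − (-5759) = 9230 = 010010000001110
R = 9230 + 14067 = 23297; wraps to -9471 = 101101100000001
R = -9471 − 12024 = -21495; wraps to 11273 = 010110000001001
R = −(11273) = -11273 = 101001111110111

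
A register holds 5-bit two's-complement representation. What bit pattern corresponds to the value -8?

11000

|-8| = 8 = 01000 in 5 bits.
Invert the bits: 10111. Add 1: 11000.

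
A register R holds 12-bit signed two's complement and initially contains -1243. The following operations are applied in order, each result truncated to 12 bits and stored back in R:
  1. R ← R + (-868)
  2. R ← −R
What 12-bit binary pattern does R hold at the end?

Start: R = -1243 = 101100100101.
R = -1243 + (-868) = -2111; wraps to 1985 = 011111000001
R = −(1985) = -1985 = 100000111111

100000111111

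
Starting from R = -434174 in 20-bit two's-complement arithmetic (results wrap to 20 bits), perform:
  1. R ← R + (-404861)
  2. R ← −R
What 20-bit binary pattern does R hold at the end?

Start: R = -434174 = 10010110000000000010.
R = -434174 + (-404861) = -839035; wraps to 209541 = 00110011001010000101
R = −(209541) = -209541 = 11001100110101111011

11001100110101111011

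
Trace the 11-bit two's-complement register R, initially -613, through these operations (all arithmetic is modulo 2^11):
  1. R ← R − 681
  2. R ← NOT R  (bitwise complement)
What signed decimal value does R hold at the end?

-755

Start: R = -613 = 10110011011.
R = -613 − 681 = -1294; wraps to 754 = 01011110010
R = NOT 01011110010 = 10100001101 = -755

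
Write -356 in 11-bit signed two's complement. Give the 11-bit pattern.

|-356| = 356 = 00101100100 in 11 bits.
Invert the bits: 11010011011. Add 1: 11010011100.
Check: 11010011100 reads as 1692 − 2048 = -356.

11010011100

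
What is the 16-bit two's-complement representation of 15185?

15185 is non-negative, so write it directly in 16 bits: 0011101101010001.

0011101101010001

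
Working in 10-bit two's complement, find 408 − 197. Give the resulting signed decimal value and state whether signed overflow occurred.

211; no overflow

408 → 0110011000
197 → 0011000101
Subtract via negate-and-add: invert 0011000101 + 1 = 1100111011 (i.e. -197).
  0110011000
+ 1100111011
= 0011010011  (discard carry-out 1)
Result 0011010011: MSB = 0 → value 211.
Addends (after negating the subtrahend) have opposite signs, so signed overflow cannot occur.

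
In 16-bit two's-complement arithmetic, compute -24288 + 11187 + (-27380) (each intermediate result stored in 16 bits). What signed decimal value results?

25055

-24288 + 11187 = -13101 (1100110011010011)
-13101 + (-27380) = -40481 → wraps to 25055 (0110000111011111)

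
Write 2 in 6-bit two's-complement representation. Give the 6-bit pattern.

000010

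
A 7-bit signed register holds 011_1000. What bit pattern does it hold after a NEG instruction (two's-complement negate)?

Invert: 1000111. Add 1: 1001000.
Check: 0111000 = 56, 1001000 = -56.

1001000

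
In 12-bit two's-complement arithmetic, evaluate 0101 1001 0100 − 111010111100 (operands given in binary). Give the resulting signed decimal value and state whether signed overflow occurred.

0101 1001 0100 → 010110010100 = 1428 (signed)
111010111100 = -324 (signed)
Subtract via negate-and-add: invert 111010111100 + 1 = 000101000100 (i.e. 324).
  010110010100
+ 000101000100
= 011011011000
Result 011011011000: MSB = 0 → value 1752.
Both addends (after negating the subtrahend) are non-negative and so is the stored result: no signed overflow.

1752; no overflow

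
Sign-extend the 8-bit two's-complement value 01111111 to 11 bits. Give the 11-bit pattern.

00001111111

MSB of 01111111 is 0; replicate it into the new high bits.
000|01111111 → 00001111111 (still 127).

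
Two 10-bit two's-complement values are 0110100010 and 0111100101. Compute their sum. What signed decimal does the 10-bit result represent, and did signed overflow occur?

-121; overflow

0110100010 = 418 (signed)
0111100101 = 485 (signed)
  0110100010
+ 0111100101
= 1110000111
Result 1110000111: MSB = 1 → 903 − 1024 = -121.
Both addends are non-negative but the stored result is negative: signed overflow. The true value 418 + 485 = 903 lies outside [-512, 511].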